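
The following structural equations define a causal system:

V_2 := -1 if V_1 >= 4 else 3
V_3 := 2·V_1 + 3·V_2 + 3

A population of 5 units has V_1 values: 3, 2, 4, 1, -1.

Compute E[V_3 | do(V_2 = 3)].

Under do(V_2=3), V_2's equation is replaced by V_2=3 for every unit. Per-unit V_3: 18, 16, 20, 14, 10. Mean = 15.6.

15.6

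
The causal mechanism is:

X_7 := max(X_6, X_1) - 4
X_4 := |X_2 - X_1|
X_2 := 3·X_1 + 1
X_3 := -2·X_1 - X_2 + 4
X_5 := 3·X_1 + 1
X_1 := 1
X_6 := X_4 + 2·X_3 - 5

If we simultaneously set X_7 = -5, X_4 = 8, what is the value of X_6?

Setting X_7 = -5, X_4 = 8 by intervention discards those variables' equations.
X_2 = 3·X_1 + 1  [with X_1=1]  = 4
X_3 = -2·X_1 - X_2 + 4  [with X_1=1, X_2=4]  = -2
X_6 = X_4 + 2·X_3 - 5  [with X_4=8, X_3=-2]  = -1

-1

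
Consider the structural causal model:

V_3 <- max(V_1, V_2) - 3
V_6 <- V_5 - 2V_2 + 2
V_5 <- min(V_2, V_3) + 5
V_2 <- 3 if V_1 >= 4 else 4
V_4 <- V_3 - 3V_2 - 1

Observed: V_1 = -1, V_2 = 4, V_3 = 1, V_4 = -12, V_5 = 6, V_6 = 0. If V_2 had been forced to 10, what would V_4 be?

Under do(V_2=10), the mechanism V_2 <- 3 if V_1 >= 4 else 4 is discarded; V_2 is fixed at 10.
V_3 = max(V_1, V_2) - 3  [with V_1=-1, V_2=10]  = 7
V_4 = V_3 - 3V_2 - 1  [with V_3=7, V_2=10]  = -24

-24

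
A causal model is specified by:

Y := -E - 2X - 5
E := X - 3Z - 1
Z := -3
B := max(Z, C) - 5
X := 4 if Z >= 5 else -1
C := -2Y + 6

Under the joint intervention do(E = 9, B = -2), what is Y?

Setting E = 9, B = -2 by intervention discards those variables' equations.
X = 4 if Z >= 5 else -1  [with Z=-3]  = -1
Y = -E - 2X - 5  [with E=9, X=-1]  = -12

-12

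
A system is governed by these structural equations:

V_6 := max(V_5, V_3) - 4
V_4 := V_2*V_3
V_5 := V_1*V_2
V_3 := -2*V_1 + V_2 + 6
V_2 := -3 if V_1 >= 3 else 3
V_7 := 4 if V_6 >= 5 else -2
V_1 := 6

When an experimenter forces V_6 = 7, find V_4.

do(V_6=7) replaces the equation V_6 := max(V_5, V_3) - 4 with the constant V_6 = 7.
No directed path runs from V_6 to V_4, so V_4 keeps its natural value.
V_2 = -3 if V_1 >= 3 else 3  [with V_1=6]  = -3
V_3 = -2*V_1 + V_2 + 6  [with V_1=6, V_2=-3]  = -9
V_4 = V_2*V_3  [with V_2=-3, V_3=-9]  = 27

27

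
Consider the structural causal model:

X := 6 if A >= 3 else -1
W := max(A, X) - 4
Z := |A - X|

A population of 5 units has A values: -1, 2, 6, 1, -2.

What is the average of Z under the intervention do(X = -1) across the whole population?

Every unit gets X=-1 under the intervention. Z values become 0, 3, 7, 2, 1; E[Z|do(X=-1)] = 2.6.

2.6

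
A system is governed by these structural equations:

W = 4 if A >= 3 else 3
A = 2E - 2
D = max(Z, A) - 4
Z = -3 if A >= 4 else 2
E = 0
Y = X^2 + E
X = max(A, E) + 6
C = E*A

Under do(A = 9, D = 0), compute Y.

Under do(A = 9, D = 0), each intervened variable's structural equation is replaced by its fixed value.
X = max(A, E) + 6  [with A=9, E=0]  = 15
Y = X^2 + E  [with X=15, E=0]  = 225

225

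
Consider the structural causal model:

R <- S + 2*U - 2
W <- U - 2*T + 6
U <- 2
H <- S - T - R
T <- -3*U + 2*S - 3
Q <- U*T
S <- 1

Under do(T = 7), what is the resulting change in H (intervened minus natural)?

-14

The intervention breaks the incoming arrows to T: T <- -3*U + 2*S - 3 no longer applies, and T = 7.
R = S + 2*U - 2  [with S=1, U=2]  = 3
H = S - T - R  [with S=1, T=7, R=3]  = -9
Without intervention: T = -3*U + 2*S - 3  [with U=2, S=1]  = -7; R = S + 2*U - 2  [with S=1, U=2]  = 3; H = S - T - R  [with S=1, T=-7, R=3]  = 5.
Change = -9 − 5 = -14.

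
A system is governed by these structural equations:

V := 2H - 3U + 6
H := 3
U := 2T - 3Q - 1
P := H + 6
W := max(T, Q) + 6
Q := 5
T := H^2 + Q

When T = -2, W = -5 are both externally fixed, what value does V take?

72

Setting T = -2, W = -5 by intervention discards those variables' equations.
U = 2T - 3Q - 1  [with T=-2, Q=5]  = -20
V = 2H - 3U + 6  [with H=3, U=-20]  = 72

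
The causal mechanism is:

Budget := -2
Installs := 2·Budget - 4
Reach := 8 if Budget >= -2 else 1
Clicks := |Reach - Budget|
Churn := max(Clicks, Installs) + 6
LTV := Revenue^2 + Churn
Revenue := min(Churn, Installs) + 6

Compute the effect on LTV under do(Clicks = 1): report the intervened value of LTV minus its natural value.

The intervention breaks the incoming arrows to Clicks: Clicks := |Reach - Budget| no longer applies, and Clicks = 1.
Installs = 2·Budget - 4  [with Budget=-2]  = -8
Churn = max(Clicks, Installs) + 6  [with Clicks=1, Installs=-8]  = 7
Revenue = min(Churn, Installs) + 6  [with Churn=7, Installs=-8]  = -2
LTV = Revenue^2 + Churn  [with Revenue=-2, Churn=7]  = 11
Without intervention: Reach = 8 if Budget >= -2 else 1  [with Budget=-2]  = 8; Clicks = |Reach - Budget|  [with Reach=8, Budget=-2]  = 10; Installs = 2·Budget - 4  [with Budget=-2]  = -8; Churn = max(Clicks, Installs) + 6  [with Clicks=10, Installs=-8]  = 16; Revenue = min(Churn, Installs) + 6  [with Churn=16, Installs=-8]  = -2; LTV = Revenue^2 + Churn  [with Revenue=-2, Churn=16]  = 20.
Change = 11 − 20 = -9.

-9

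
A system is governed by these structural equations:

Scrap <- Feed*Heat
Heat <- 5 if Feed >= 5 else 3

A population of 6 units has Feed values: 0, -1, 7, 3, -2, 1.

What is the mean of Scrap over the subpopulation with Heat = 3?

E[Scrap|Heat=3] averages over only the 5 units with Heat=3 (Feed = 0, -1, 3, -2, 1): Scrap = 0, -3, 9, -6, 3, mean 0.6.

0.6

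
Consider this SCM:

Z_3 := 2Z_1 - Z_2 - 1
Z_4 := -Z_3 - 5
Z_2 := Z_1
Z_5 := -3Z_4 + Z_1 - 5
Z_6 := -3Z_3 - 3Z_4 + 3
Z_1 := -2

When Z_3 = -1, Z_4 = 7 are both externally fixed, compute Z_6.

Setting Z_3 = -1, Z_4 = 7 by intervention discards those variables' equations.
Z_6 = -3Z_3 - 3Z_4 + 3  [with Z_3=-1, Z_4=7]  = -15

-15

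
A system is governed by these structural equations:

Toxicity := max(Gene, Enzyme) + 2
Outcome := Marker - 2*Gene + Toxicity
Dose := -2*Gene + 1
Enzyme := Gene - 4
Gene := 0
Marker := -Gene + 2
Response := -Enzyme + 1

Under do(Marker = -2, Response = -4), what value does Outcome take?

Under do(Marker = -2, Response = -4), each intervened variable's structural equation is replaced by its fixed value.
Enzyme = Gene - 4  [with Gene=0]  = -4
Toxicity = max(Gene, Enzyme) + 2  [with Gene=0, Enzyme=-4]  = 2
Outcome = Marker - 2*Gene + Toxicity  [with Marker=-2, Gene=0, Toxicity=2]  = 0

0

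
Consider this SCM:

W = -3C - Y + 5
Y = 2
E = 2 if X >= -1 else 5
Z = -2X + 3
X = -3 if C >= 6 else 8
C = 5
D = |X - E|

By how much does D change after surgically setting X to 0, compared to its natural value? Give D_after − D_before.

The intervention breaks the incoming arrows to X: X = -3 if C >= 6 else 8 no longer applies, and X = 0.
E = 2 if X >= -1 else 5  [with X=0]  = 2
D = |X - E|  [with X=0, E=2]  = 2
Without intervention: X = -3 if C >= 6 else 8  [with C=5]  = 8; E = 2 if X >= -1 else 5  [with X=8]  = 2; D = |X - E|  [with X=8, E=2]  = 6.
Change = 2 − 6 = -4.

-4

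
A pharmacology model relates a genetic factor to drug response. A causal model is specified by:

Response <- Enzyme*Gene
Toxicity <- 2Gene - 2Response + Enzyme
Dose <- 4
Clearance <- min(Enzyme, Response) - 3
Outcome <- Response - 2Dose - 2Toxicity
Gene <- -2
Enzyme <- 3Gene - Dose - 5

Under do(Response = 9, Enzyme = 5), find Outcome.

35

The joint intervention fixes Response = 9, Enzyme = 5, removing each variable's own equation.
Toxicity = 2Gene - 2Response + Enzyme  [with Gene=-2, Response=9, Enzyme=5]  = -17
Outcome = Response - 2Dose - 2Toxicity  [with Response=9, Dose=4, Toxicity=-17]  = 35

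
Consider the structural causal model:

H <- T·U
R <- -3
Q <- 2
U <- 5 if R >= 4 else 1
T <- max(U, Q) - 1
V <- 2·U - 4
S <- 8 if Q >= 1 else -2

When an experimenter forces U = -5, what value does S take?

The intervention breaks the incoming arrows to U: U <- 5 if R >= 4 else 1 no longer applies, and U = -5.
S is not downstream of the intervention, so its value is determined by the original equations.
S = 8 if Q >= 1 else -2  [with Q=2]  = 8

8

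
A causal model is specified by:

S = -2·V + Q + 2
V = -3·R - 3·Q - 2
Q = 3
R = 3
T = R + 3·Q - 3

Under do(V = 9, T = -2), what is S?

-13

The joint intervention fixes V = 9, T = -2, removing each variable's own equation.
S = -2·V + Q + 2  [with V=9, Q=3]  = -13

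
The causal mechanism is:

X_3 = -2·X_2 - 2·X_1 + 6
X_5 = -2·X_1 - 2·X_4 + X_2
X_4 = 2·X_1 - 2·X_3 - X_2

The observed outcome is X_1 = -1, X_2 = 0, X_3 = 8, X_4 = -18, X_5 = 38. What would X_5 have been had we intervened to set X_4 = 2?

Intervening sets X_4 = 2 and removes its equation (X_4 = 2·X_1 - 2·X_3 - X_2).
X_5 = -2·X_1 - 2·X_4 + X_2  [with X_1=-1, X_4=2, X_2=0]  = -2

-2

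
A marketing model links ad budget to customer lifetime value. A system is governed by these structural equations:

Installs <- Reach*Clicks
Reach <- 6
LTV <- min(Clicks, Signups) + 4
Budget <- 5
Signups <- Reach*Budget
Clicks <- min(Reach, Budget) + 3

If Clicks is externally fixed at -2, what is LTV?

2

The intervention breaks the incoming arrows to Clicks: Clicks <- min(Reach, Budget) + 3 no longer applies, and Clicks = -2.
Signups = Reach*Budget  [with Reach=6, Budget=5]  = 30
LTV = min(Clicks, Signups) + 4  [with Clicks=-2, Signups=30]  = 2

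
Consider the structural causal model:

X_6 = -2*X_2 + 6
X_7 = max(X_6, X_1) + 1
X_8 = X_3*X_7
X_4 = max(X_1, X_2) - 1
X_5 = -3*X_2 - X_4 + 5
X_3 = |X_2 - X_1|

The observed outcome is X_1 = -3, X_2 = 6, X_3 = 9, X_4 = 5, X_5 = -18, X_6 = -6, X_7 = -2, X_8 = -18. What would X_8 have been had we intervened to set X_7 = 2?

18

do(X_7=2) replaces the equation X_7 = max(X_6, X_1) + 1 with the constant X_7 = 2.
X_3 = |X_2 - X_1|  [with X_2=6, X_1=-3]  = 9
X_8 = X_3*X_7  [with X_3=9, X_7=2]  = 18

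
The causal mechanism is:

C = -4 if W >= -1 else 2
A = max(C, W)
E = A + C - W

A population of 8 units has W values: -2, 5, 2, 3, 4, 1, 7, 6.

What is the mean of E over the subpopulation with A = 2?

Observing A=2 restricts to units where A's equation naturally yields 2: W ∈ {-2, 2}. In that subpopulation E = 6, -4, mean 1.

1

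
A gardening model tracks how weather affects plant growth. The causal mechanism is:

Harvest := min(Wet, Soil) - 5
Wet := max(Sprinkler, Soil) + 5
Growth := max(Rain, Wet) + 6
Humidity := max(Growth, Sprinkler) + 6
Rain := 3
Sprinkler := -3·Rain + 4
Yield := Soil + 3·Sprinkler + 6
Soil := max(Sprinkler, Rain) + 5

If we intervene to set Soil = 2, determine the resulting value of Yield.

-7

The intervention breaks the incoming arrows to Soil: Soil := max(Sprinkler, Rain) + 5 no longer applies, and Soil = 2.
Sprinkler = -3·Rain + 4  [with Rain=3]  = -5
Yield = Soil + 3·Sprinkler + 6  [with Soil=2, Sprinkler=-5]  = -7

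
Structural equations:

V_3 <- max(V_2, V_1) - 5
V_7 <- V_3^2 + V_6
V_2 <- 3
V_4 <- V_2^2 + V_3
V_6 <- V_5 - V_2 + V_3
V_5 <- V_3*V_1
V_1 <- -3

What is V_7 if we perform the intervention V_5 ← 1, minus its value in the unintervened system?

-5

Under do(V_5=1), the mechanism V_5 <- V_3*V_1 is discarded; V_5 is fixed at 1.
V_3 = max(V_2, V_1) - 5  [with V_2=3, V_1=-3]  = -2
V_6 = V_5 - V_2 + V_3  [with V_5=1, V_2=3, V_3=-2]  = -4
V_7 = V_3^2 + V_6  [with V_3=-2, V_6=-4]  = 0
Without intervention: V_3 = max(V_2, V_1) - 5  [with V_2=3, V_1=-3]  = -2; V_5 = V_3*V_1  [with V_3=-2, V_1=-3]  = 6; V_6 = V_5 - V_2 + V_3  [with V_5=6, V_2=3, V_3=-2]  = 1; V_7 = V_3^2 + V_6  [with V_3=-2, V_6=1]  = 5.
Change = 0 − 5 = -5.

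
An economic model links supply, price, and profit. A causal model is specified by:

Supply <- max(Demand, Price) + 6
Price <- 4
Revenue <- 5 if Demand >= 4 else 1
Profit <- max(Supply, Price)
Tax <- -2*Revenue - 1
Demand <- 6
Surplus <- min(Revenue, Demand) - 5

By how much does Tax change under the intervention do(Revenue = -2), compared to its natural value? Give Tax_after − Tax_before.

Intervening sets Revenue = -2 and removes its equation (Revenue <- 5 if Demand >= 4 else 1).
Tax = -2*Revenue - 1  [with Revenue=-2]  = 3
Without intervention: Revenue = 5 if Demand >= 4 else 1  [with Demand=6]  = 5; Tax = -2*Revenue - 1  [with Revenue=5]  = -11.
Change = 3 − (-11) = 14.

14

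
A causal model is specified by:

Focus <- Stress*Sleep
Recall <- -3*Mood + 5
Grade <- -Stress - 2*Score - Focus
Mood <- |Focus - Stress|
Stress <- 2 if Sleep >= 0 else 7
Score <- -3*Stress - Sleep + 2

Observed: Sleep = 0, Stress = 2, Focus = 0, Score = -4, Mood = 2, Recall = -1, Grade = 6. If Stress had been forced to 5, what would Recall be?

Under do(Stress=5), the mechanism Stress <- 2 if Sleep >= 0 else 7 is discarded; Stress is fixed at 5.
Focus = Stress*Sleep  [with Stress=5, Sleep=0]  = 0
Mood = |Focus - Stress|  [with Focus=0, Stress=5]  = 5
Recall = -3*Mood + 5  [with Mood=5]  = -10

-10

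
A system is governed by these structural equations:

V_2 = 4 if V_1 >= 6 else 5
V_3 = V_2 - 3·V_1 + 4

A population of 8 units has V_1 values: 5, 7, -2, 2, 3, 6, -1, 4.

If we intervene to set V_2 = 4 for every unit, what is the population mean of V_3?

do(V_2=4) breaks V_2's dependence on V_1. With V_2=4 fixed, V_3 across the units is -7, -13, 14, 2, -1, -10, 11, -4, mean -1.

-1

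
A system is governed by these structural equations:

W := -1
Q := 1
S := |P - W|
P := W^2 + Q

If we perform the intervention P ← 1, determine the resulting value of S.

2

The intervention breaks the incoming arrows to P: P := W^2 + Q no longer applies, and P = 1.
S = |P - W|  [with P=1, W=-1]  = 2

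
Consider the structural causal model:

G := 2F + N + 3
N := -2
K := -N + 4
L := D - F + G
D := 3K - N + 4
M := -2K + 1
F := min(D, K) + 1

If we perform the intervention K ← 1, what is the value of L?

Under do(K=1), the mechanism K := -N + 4 is discarded; K is fixed at 1.
D = 3K - N + 4  [with K=1, N=-2]  = 9
F = min(D, K) + 1  [with D=9, K=1]  = 2
G = 2F + N + 3  [with F=2, N=-2]  = 5
L = D - F + G  [with D=9, F=2, G=5]  = 12

12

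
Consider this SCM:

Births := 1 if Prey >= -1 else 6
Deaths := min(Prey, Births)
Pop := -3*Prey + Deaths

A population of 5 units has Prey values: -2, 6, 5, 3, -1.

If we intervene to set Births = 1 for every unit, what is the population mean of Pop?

Every unit gets Births=1 under the intervention. Pop values become 4, -17, -14, -8, 2; E[Pop|do(Births=1)] = -6.6.

-6.6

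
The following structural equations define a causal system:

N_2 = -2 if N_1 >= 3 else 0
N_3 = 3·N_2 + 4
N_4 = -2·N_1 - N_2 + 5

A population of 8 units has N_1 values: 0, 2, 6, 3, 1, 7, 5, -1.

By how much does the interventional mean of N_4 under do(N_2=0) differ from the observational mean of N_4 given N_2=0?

-4.75

Under do(N_2=0), N_2's equation is replaced by N_2=0 for every unit. Per-unit N_4: 5, 1, -7, -1, 3, -9, -5, 7. Mean = -0.75.
E[N_4|N_2=0] averages over only the 4 units with N_2=0 (N_1 = 0, 2, 1, -1): N_4 = 5, 1, 3, 7, mean 4.
Difference = -0.75 − 4 = -4.75.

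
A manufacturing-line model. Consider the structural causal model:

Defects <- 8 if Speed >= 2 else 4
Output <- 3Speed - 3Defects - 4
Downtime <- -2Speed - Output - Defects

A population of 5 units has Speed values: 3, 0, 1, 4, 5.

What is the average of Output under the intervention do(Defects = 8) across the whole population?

do(Defects=8) breaks Defects's dependence on Speed. With Defects=8 fixed, Output across the units is -19, -28, -25, -16, -13, mean -20.2.

-20.2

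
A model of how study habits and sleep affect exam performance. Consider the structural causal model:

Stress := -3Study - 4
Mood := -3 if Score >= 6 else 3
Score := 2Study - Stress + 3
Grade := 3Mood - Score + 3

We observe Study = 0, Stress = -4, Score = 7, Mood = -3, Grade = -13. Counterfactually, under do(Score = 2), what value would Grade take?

10

do(Score=2) replaces the equation Score := 2Study - Stress + 3 with the constant Score = 2.
Mood = -3 if Score >= 6 else 3  [with Score=2]  = 3
Grade = 3Mood - Score + 3  [with Mood=3, Score=2]  = 10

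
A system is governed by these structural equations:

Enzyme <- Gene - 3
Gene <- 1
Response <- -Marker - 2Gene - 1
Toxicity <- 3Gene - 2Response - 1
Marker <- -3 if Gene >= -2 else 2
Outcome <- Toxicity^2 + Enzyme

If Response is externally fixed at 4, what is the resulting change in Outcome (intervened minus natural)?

32

Under do(Response=4), the mechanism Response <- -Marker - 2Gene - 1 is discarded; Response is fixed at 4.
Enzyme = Gene - 3  [with Gene=1]  = -2
Toxicity = 3Gene - 2Response - 1  [with Gene=1, Response=4]  = -6
Outcome = Toxicity^2 + Enzyme  [with Toxicity=-6, Enzyme=-2]  = 34
Without intervention: Enzyme = Gene - 3  [with Gene=1]  = -2; Marker = -3 if Gene >= -2 else 2  [with Gene=1]  = -3; Response = -Marker - 2Gene - 1  [with Marker=-3, Gene=1]  = 0; Toxicity = 3Gene - 2Response - 1  [with Gene=1, Response=0]  = 2; Outcome = Toxicity^2 + Enzyme  [with Toxicity=2, Enzyme=-2]  = 2.
Change = 34 − 2 = 32.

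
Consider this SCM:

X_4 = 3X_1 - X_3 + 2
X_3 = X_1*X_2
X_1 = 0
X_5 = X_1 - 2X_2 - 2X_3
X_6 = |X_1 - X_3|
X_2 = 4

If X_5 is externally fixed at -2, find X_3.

0

do(X_5=-2) replaces the equation X_5 = X_1 - 2X_2 - 2X_3 with the constant X_5 = -2.
X_3 is not downstream of the intervention, so its value is determined by the original equations.
X_3 = X_1*X_2  [with X_1=0, X_2=4]  = 0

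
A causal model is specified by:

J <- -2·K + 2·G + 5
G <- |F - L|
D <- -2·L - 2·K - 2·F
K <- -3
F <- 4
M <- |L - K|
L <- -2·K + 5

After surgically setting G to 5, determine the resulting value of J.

Intervening sets G = 5 and removes its equation (G <- |F - L|).
J = -2·K + 2·G + 5  [with K=-3, G=5]  = 21

21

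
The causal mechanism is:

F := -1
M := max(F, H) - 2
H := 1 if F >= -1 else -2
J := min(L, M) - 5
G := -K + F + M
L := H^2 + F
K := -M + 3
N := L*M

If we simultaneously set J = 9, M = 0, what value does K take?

3

Under do(J = 9, M = 0), each intervened variable's structural equation is replaced by its fixed value.
K = -M + 3  [with M=0]  = 3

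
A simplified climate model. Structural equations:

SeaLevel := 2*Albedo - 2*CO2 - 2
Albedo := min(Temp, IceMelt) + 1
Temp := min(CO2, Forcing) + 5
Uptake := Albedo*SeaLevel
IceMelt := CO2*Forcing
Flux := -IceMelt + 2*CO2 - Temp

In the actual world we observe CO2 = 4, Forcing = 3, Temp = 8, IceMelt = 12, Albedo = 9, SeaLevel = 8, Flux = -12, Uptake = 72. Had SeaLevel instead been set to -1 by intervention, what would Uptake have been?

Intervening sets SeaLevel = -1 and removes its equation (SeaLevel := 2*Albedo - 2*CO2 - 2).
Temp = min(CO2, Forcing) + 5  [with CO2=4, Forcing=3]  = 8
IceMelt = CO2*Forcing  [with CO2=4, Forcing=3]  = 12
Albedo = min(Temp, IceMelt) + 1  [with Temp=8, IceMelt=12]  = 9
Uptake = Albedo*SeaLevel  [with Albedo=9, SeaLevel=-1]  = -9

-9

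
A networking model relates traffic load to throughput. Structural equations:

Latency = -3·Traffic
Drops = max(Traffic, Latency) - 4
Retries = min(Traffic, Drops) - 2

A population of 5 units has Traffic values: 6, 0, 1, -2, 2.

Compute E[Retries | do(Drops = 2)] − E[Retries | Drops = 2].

Every unit gets Drops=2 under the intervention. Retries values become 0, -2, -1, -4, 0; E[Retries|do(Drops=2)] = -1.4.
Conditioning on Drops=2 selects the 2 unit(s) with Traffic ∈ {6, -2}. Their Retries values: 0, -4. Mean = -2.
Difference = -1.4 − (-2) = 0.6.

0.6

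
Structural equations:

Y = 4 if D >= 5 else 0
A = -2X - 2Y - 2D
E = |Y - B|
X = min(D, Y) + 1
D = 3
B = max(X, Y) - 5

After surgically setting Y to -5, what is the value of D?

Under do(Y=-5), the mechanism Y = 4 if D >= 5 else 0 is discarded; Y is fixed at -5.
D is not downstream of the intervention, so its value is determined by the original equations.

3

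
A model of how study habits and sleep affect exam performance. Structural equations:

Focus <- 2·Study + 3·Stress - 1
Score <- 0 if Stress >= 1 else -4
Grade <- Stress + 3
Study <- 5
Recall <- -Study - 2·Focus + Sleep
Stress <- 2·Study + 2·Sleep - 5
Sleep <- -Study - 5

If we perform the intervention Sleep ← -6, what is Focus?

-12

Under do(Sleep=-6), the mechanism Sleep <- -Study - 5 is discarded; Sleep is fixed at -6.
Stress = 2·Study + 2·Sleep - 5  [with Study=5, Sleep=-6]  = -7
Focus = 2·Study + 3·Stress - 1  [with Study=5, Stress=-7]  = -12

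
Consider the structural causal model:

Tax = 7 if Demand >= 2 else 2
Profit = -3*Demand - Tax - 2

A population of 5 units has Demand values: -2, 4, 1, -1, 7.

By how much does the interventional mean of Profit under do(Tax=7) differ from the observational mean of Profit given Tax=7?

11.1

do(Tax=7) breaks Tax's dependence on Demand. With Tax=7 fixed, Profit across the units is -3, -21, -12, -6, -30, mean -14.4.
Conditioning on Tax=7 selects the 2 unit(s) with Demand ∈ {4, 7}. Their Profit values: -21, -30. Mean = -25.5.
Difference = -14.4 − (-25.5) = 11.1.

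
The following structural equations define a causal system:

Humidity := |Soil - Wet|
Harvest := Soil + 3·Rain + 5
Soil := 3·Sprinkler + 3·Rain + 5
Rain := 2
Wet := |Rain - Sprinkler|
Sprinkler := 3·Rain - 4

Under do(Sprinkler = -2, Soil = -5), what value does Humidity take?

Under do(Sprinkler = -2, Soil = -5), each intervened variable's structural equation is replaced by its fixed value.
Wet = |Rain - Sprinkler|  [with Rain=2, Sprinkler=-2]  = 4
Humidity = |Soil - Wet|  [with Soil=-5, Wet=4]  = 9

9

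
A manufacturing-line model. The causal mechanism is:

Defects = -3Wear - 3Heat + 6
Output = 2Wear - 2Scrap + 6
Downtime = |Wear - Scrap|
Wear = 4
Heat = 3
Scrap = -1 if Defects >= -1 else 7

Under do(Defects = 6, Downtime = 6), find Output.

The joint intervention fixes Defects = 6, Downtime = 6, removing each variable's own equation.
Scrap = -1 if Defects >= -1 else 7  [with Defects=6]  = -1
Output = 2Wear - 2Scrap + 6  [with Wear=4, Scrap=-1]  = 16

16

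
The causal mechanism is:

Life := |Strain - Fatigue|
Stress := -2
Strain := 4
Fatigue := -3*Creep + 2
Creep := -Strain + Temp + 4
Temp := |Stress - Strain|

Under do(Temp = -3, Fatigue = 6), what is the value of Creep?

-3

The joint intervention fixes Temp = -3, Fatigue = 6, removing each variable's own equation.
Creep = -Strain + Temp + 4  [with Strain=4, Temp=-3]  = -3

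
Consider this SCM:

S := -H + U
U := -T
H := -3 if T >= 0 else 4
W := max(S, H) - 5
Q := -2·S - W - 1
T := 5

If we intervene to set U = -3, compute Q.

4

Under do(U=-3), the mechanism U := -T is discarded; U is fixed at -3.
H = -3 if T >= 0 else 4  [with T=5]  = -3
S = -H + U  [with H=-3, U=-3]  = 0
W = max(S, H) - 5  [with S=0, H=-3]  = -5
Q = -2·S - W - 1  [with S=0, W=-5]  = 4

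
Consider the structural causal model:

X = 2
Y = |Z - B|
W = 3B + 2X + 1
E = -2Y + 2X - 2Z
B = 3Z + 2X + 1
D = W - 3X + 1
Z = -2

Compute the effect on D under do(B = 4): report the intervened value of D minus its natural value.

15

The intervention breaks the incoming arrows to B: B = 3Z + 2X + 1 no longer applies, and B = 4.
W = 3B + 2X + 1  [with B=4, X=2]  = 17
D = W - 3X + 1  [with W=17, X=2]  = 12
Without intervention: B = 3Z + 2X + 1  [with Z=-2, X=2]  = -1; W = 3B + 2X + 1  [with B=-1, X=2]  = 2; D = W - 3X + 1  [with W=2, X=2]  = -3.
Change = 12 − (-3) = 15.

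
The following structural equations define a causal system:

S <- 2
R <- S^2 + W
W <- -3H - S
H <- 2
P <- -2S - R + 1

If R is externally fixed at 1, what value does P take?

Intervening sets R = 1 and removes its equation (R <- S^2 + W).
P = -2S - R + 1  [with S=2, R=1]  = -4

-4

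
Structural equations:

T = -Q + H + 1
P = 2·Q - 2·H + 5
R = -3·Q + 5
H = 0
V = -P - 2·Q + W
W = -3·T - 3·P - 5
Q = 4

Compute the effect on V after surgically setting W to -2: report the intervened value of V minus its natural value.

33

Intervening sets W = -2 and removes its equation (W = -3·T - 3·P - 5).
P = 2·Q - 2·H + 5  [with Q=4, H=0]  = 13
V = -P - 2·Q + W  [with P=13, Q=4, W=-2]  = -23
Without intervention: P = 2·Q - 2·H + 5  [with Q=4, H=0]  = 13; T = -Q + H + 1  [with Q=4, H=0]  = -3; W = -3·T - 3·P - 5  [with T=-3, P=13]  = -35; V = -P - 2·Q + W  [with P=13, Q=4, W=-35]  = -56.
Change = -23 − (-56) = 33.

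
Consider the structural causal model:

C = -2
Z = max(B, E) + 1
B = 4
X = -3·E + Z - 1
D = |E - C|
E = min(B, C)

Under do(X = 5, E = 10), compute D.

Under do(X = 5, E = 10), each intervened variable's structural equation is replaced by its fixed value.
D = |E - C|  [with E=10, C=-2]  = 12

12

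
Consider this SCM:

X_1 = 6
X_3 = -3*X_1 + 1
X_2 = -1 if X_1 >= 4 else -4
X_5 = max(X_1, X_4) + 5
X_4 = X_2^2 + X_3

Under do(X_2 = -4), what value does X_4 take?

-1

Under do(X_2=-4), the mechanism X_2 = -1 if X_1 >= 4 else -4 is discarded; X_2 is fixed at -4.
X_3 = -3*X_1 + 1  [with X_1=6]  = -17
X_4 = X_2^2 + X_3  [with X_2=-4, X_3=-17]  = -1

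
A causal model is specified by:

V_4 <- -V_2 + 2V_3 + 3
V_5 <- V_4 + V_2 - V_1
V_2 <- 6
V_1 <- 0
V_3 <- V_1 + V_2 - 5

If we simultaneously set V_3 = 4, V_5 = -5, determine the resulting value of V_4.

5

The joint intervention fixes V_3 = 4, V_5 = -5, removing each variable's own equation.
V_4 = -V_2 + 2V_3 + 3  [with V_2=6, V_3=4]  = 5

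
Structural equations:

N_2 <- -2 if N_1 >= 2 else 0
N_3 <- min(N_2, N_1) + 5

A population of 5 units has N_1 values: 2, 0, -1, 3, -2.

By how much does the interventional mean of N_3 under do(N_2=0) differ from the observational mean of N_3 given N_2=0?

Under do(N_2=0), N_2's equation is replaced by N_2=0 for every unit. Per-unit N_3: 5, 5, 4, 5, 3. Mean = 4.4.
Observing N_2=0 restricts to units where N_2's equation naturally yields 0: N_1 ∈ {0, -1, -2}. In that subpopulation N_3 = 5, 4, 3, mean 4.
Difference = 4.4 − 4 = 0.4.

0.4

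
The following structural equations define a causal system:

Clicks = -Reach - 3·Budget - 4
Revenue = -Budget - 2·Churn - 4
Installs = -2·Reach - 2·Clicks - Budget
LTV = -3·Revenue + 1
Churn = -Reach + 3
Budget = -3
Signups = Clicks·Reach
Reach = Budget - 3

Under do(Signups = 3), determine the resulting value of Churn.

9

The intervention breaks the incoming arrows to Signups: Signups = Clicks·Reach no longer applies, and Signups = 3.
Since Churn is not a descendant of the intervened variable, it is unaffected.
Reach = Budget - 3  [with Budget=-3]  = -6
Churn = -Reach + 3  [with Reach=-6]  = 9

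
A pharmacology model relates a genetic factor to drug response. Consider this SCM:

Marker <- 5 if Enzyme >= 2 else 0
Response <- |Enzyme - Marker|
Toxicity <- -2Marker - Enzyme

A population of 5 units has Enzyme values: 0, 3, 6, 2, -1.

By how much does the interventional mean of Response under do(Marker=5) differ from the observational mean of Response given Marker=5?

1.4

do(Marker=5) breaks Marker's dependence on Enzyme. With Marker=5 fixed, Response across the units is 5, 2, 1, 3, 6, mean 3.4.
Observing Marker=5 restricts to units where Marker's equation naturally yields 5: Enzyme ∈ {3, 6, 2}. In that subpopulation Response = 2, 1, 3, mean 2.
Difference = 3.4 − 2 = 1.4.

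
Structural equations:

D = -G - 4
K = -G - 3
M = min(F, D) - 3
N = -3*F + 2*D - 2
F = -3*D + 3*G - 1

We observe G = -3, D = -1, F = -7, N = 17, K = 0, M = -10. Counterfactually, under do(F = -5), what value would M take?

The intervention breaks the incoming arrows to F: F = -3*D + 3*G - 1 no longer applies, and F = -5.
D = -G - 4  [with G=-3]  = -1
M = min(F, D) - 3  [with F=-5, D=-1]  = -8

-8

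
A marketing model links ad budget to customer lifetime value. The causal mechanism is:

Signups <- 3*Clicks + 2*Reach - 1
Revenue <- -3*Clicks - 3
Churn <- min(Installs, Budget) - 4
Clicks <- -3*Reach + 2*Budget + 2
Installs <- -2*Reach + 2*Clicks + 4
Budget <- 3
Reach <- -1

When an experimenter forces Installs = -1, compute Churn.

Under do(Installs=-1), the mechanism Installs <- -2*Reach + 2*Clicks + 4 is discarded; Installs is fixed at -1.
Churn = min(Installs, Budget) - 4  [with Installs=-1, Budget=3]  = -5

-5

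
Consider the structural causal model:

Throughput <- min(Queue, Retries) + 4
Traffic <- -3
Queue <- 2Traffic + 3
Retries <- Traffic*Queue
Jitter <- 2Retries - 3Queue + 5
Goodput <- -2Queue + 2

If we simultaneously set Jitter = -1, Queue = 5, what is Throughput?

The joint intervention fixes Jitter = -1, Queue = 5, removing each variable's own equation.
Retries = Traffic*Queue  [with Traffic=-3, Queue=5]  = -15
Throughput = min(Queue, Retries) + 4  [with Queue=5, Retries=-15]  = -11

-11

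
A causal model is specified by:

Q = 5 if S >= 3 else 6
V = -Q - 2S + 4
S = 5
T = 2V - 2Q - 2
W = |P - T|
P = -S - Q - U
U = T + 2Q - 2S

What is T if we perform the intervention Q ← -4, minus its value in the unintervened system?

36

Under do(Q=-4), the mechanism Q = 5 if S >= 3 else 6 is discarded; Q is fixed at -4.
V = -Q - 2S + 4  [with Q=-4, S=5]  = -2
T = 2V - 2Q - 2  [with V=-2, Q=-4]  = 2
Without intervention: Q = 5 if S >= 3 else 6  [with S=5]  = 5; V = -Q - 2S + 4  [with Q=5, S=5]  = -11; T = 2V - 2Q - 2  [with V=-11, Q=5]  = -34.
Change = 2 − (-34) = 36.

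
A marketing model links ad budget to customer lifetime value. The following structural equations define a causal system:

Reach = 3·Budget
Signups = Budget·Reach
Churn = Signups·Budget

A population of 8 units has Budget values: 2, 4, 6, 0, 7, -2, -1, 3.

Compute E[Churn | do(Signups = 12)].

Under do(Signups=12), Signups's equation is replaced by Signups=12 for every unit. Per-unit Churn: 24, 48, 72, 0, 84, -24, -12, 36. Mean = 28.5.

28.5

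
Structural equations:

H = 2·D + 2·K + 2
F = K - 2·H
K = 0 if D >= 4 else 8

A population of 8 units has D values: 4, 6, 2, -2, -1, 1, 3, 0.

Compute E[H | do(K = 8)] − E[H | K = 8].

2.25

Every unit gets K=8 under the intervention. H values become 26, 30, 22, 14, 16, 20, 24, 18; E[H|do(K=8)] = 21.25.
E[H|K=8] averages over only the 6 units with K=8 (D = 2, -2, -1, 1, 3, 0): H = 22, 14, 16, 20, 24, 18, mean 19.
Difference = 21.25 − 19 = 2.25.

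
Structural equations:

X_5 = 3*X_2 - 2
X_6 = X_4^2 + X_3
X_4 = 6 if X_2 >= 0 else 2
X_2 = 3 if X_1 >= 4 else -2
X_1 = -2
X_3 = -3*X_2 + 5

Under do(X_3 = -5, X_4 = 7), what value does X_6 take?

Setting X_3 = -5, X_4 = 7 by intervention discards those variables' equations.
X_6 = X_4^2 + X_3  [with X_4=7, X_3=-5]  = 44

44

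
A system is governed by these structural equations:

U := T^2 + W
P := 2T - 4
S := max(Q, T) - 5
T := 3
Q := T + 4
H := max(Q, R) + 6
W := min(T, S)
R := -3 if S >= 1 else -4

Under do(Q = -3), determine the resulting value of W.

-2

Under do(Q=-3), the mechanism Q := T + 4 is discarded; Q is fixed at -3.
S = max(Q, T) - 5  [with Q=-3, T=3]  = -2
W = min(T, S)  [with T=3, S=-2]  = -2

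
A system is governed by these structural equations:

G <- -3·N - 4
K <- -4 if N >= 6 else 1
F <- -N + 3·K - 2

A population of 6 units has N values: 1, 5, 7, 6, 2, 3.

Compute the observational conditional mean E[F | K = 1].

Observing K=1 restricts to units where K's equation naturally yields 1: N ∈ {1, 5, 2, 3}. In that subpopulation F = 0, -4, -1, -2, mean -1.75.

-1.75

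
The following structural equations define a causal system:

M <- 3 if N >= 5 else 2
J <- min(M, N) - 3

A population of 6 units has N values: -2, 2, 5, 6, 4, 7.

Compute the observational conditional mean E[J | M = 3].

Conditioning on M=3 selects the 3 unit(s) with N ∈ {5, 6, 7}. Their J values: 0, 0, 0. Mean = 0.

0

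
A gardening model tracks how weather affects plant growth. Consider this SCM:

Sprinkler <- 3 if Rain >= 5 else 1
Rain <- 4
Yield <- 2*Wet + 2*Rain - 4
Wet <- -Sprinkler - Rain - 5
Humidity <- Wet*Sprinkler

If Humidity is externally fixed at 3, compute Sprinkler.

The intervention breaks the incoming arrows to Humidity: Humidity <- Wet*Sprinkler no longer applies, and Humidity = 3.
Since Sprinkler is not a descendant of the intervened variable, it is unaffected.
Sprinkler = 3 if Rain >= 5 else 1  [with Rain=4]  = 1

1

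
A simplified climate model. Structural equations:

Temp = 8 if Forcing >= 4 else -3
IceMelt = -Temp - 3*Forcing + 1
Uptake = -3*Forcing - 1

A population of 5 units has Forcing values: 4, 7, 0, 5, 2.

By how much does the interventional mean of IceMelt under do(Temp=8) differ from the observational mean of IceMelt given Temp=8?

do(Temp=8) breaks Temp's dependence on Forcing. With Temp=8 fixed, IceMelt across the units is -19, -28, -7, -22, -13, mean -17.8.
Observing Temp=8 restricts to units where Temp's equation naturally yields 8: Forcing ∈ {4, 7, 5}. In that subpopulation IceMelt = -19, -28, -22, mean -23.
Difference = -17.8 − (-23) = 5.2.

5.2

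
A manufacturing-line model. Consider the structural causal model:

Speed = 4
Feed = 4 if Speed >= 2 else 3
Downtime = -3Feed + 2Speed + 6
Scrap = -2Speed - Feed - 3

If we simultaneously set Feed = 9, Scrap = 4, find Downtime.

Setting Feed = 9, Scrap = 4 by intervention discards those variables' equations.
Downtime = -3Feed + 2Speed + 6  [with Feed=9, Speed=4]  = -13

-13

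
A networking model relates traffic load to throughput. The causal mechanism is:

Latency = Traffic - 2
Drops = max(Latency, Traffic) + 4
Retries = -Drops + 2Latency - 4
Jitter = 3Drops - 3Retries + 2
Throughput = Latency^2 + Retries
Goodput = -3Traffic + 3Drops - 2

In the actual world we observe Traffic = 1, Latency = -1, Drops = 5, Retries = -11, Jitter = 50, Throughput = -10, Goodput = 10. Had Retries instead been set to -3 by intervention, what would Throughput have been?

-2

Under do(Retries=-3), the mechanism Retries = -Drops + 2Latency - 4 is discarded; Retries is fixed at -3.
Latency = Traffic - 2  [with Traffic=1]  = -1
Throughput = Latency^2 + Retries  [with Latency=-1, Retries=-3]  = -2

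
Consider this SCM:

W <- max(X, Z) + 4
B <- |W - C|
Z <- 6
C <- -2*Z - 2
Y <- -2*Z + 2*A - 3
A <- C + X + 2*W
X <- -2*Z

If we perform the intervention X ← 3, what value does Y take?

Under do(X=3), the mechanism X <- -2*Z is discarded; X is fixed at 3.
W = max(X, Z) + 4  [with X=3, Z=6]  = 10
C = -2*Z - 2  [with Z=6]  = -14
A = C + X + 2*W  [with C=-14, X=3, W=10]  = 9
Y = -2*Z + 2*A - 3  [with Z=6, A=9]  = 3

3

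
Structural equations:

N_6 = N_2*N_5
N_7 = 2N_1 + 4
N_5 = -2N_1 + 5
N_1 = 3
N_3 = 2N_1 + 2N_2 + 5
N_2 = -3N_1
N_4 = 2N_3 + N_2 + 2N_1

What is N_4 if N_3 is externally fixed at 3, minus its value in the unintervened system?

The intervention breaks the incoming arrows to N_3: N_3 = 2N_1 + 2N_2 + 5 no longer applies, and N_3 = 3.
N_2 = -3N_1  [with N_1=3]  = -9
N_4 = 2N_3 + N_2 + 2N_1  [with N_3=3, N_2=-9, N_1=3]  = 3
Without intervention: N_2 = -3N_1  [with N_1=3]  = -9; N_3 = 2N_1 + 2N_2 + 5  [with N_1=3, N_2=-9]  = -7; N_4 = 2N_3 + N_2 + 2N_1  [with N_3=-7, N_2=-9, N_1=3]  = -17.
Change = 3 − (-17) = 20.

20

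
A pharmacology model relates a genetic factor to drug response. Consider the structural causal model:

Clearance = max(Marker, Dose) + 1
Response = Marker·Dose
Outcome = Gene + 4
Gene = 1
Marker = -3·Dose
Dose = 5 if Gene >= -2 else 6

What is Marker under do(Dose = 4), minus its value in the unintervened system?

3

The intervention breaks the incoming arrows to Dose: Dose = 5 if Gene >= -2 else 6 no longer applies, and Dose = 4.
Marker = -3·Dose  [with Dose=4]  = -12
Without intervention: Dose = 5 if Gene >= -2 else 6  [with Gene=1]  = 5; Marker = -3·Dose  [with Dose=5]  = -15.
Change = -12 − (-15) = 3.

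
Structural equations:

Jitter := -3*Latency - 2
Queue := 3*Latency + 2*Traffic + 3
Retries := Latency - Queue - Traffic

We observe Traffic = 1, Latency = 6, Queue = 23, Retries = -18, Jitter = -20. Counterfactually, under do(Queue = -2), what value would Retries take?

7

The intervention breaks the incoming arrows to Queue: Queue := 3*Latency + 2*Traffic + 3 no longer applies, and Queue = -2.
Retries = Latency - Queue - Traffic  [with Latency=6, Queue=-2, Traffic=1]  = 7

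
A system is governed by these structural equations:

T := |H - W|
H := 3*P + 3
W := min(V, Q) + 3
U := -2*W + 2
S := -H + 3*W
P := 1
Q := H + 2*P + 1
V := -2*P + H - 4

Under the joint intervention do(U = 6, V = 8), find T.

5

Under do(U = 6, V = 8), each intervened variable's structural equation is replaced by its fixed value.
H = 3*P + 3  [with P=1]  = 6
Q = H + 2*P + 1  [with H=6, P=1]  = 9
W = min(V, Q) + 3  [with V=8, Q=9]  = 11
T = |H - W|  [with H=6, W=11]  = 5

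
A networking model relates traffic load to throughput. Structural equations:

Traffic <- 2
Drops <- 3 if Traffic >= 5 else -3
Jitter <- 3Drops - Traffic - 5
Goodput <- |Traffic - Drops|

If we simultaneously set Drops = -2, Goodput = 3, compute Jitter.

The joint intervention fixes Drops = -2, Goodput = 3, removing each variable's own equation.
Jitter = 3Drops - Traffic - 5  [with Drops=-2, Traffic=2]  = -13

-13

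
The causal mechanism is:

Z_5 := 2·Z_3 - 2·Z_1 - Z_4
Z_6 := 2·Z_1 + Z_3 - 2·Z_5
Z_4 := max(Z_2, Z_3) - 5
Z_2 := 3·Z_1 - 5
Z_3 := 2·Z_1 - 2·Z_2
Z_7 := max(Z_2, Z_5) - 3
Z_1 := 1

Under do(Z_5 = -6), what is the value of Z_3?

6

do(Z_5=-6) replaces the equation Z_5 := 2·Z_3 - 2·Z_1 - Z_4 with the constant Z_5 = -6.
Z_3 is not downstream of the intervention, so its value is determined by the original equations.
Z_2 = 3·Z_1 - 5  [with Z_1=1]  = -2
Z_3 = 2·Z_1 - 2·Z_2  [with Z_1=1, Z_2=-2]  = 6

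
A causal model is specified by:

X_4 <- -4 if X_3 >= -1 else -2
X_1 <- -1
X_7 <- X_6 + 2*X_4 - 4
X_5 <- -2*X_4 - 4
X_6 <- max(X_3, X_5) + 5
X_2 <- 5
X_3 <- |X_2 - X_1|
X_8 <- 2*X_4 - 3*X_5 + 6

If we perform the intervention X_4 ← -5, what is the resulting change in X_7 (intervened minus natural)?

The intervention breaks the incoming arrows to X_4: X_4 <- -4 if X_3 >= -1 else -2 no longer applies, and X_4 = -5.
X_3 = |X_2 - X_1|  [with X_2=5, X_1=-1]  = 6
X_5 = -2*X_4 - 4  [with X_4=-5]  = 6
X_6 = max(X_3, X_5) + 5  [with X_3=6, X_5=6]  = 11
X_7 = X_6 + 2*X_4 - 4  [with X_6=11, X_4=-5]  = -3
Without intervention: X_3 = |X_2 - X_1|  [with X_2=5, X_1=-1]  = 6; X_4 = -4 if X_3 >= -1 else -2  [with X_3=6]  = -4; X_5 = -2*X_4 - 4  [with X_4=-4]  = 4; X_6 = max(X_3, X_5) + 5  [with X_3=6, X_5=4]  = 11; X_7 = X_6 + 2*X_4 - 4  [with X_6=11, X_4=-4]  = -1.
Change = -3 − (-1) = -2.

-2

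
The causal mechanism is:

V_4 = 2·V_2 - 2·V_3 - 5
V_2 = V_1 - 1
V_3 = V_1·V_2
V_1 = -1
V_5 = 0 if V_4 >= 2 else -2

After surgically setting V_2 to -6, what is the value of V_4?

-29

Under do(V_2=-6), the mechanism V_2 = V_1 - 1 is discarded; V_2 is fixed at -6.
V_3 = V_1·V_2  [with V_1=-1, V_2=-6]  = 6
V_4 = 2·V_2 - 2·V_3 - 5  [with V_2=-6, V_3=6]  = -29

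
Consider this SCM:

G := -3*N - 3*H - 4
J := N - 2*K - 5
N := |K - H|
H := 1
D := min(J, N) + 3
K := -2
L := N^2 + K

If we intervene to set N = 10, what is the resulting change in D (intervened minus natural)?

7

do(N=10) replaces the equation N := |K - H| with the constant N = 10.
J = N - 2*K - 5  [with N=10, K=-2]  = 9
D = min(J, N) + 3  [with J=9, N=10]  = 12
Without intervention: N = |K - H|  [with K=-2, H=1]  = 3; J = N - 2*K - 5  [with N=3, K=-2]  = 2; D = min(J, N) + 3  [with J=2, N=3]  = 5.
Change = 12 − 5 = 7.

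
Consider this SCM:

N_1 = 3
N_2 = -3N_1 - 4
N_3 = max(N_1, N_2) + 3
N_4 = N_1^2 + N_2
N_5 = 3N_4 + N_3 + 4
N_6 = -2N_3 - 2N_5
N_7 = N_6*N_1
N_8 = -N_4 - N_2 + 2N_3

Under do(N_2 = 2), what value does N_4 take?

11

Under do(N_2=2), the mechanism N_2 = -3N_1 - 4 is discarded; N_2 is fixed at 2.
N_4 = N_1^2 + N_2  [with N_1=3, N_2=2]  = 11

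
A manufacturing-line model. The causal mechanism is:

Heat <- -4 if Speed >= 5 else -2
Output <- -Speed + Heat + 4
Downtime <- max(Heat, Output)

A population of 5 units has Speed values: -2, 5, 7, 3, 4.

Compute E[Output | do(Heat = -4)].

do(Heat=-4) breaks Heat's dependence on Speed. With Heat=-4 fixed, Output across the units is 2, -5, -7, -3, -4, mean -3.4.

-3.4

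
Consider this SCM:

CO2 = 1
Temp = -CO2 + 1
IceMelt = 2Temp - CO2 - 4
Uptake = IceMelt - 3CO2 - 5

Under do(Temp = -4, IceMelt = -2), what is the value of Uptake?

Setting Temp = -4, IceMelt = -2 by intervention discards those variables' equations.
Uptake = IceMelt - 3CO2 - 5  [with IceMelt=-2, CO2=1]  = -10

-10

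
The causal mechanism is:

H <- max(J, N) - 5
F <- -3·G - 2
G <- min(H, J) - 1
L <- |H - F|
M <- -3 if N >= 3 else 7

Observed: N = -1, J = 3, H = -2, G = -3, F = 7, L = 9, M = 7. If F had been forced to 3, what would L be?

The intervention breaks the incoming arrows to F: F <- -3·G - 2 no longer applies, and F = 3.
H = max(J, N) - 5  [with J=3, N=-1]  = -2
L = |H - F|  [with H=-2, F=3]  = 5

5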